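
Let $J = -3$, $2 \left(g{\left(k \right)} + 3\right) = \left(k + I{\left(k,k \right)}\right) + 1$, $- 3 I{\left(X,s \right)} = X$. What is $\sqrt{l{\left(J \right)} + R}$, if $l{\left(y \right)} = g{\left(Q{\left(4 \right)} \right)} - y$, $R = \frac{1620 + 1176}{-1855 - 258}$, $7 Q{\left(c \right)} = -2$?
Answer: $\frac{i \sqrt{7233775206}}{88746} \approx 0.95837 i$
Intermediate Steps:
$Q{\left(c \right)} = - \frac{2}{7}$ ($Q{\left(c \right)} = \frac{1}{7} \left(-2\right) = - \frac{2}{7}$)
$I{\left(X,s \right)} = - \frac{X}{3}$
$g{\left(k \right)} = - \frac{5}{2} + \frac{k}{3}$ ($g{\left(k \right)} = -3 + \frac{\left(k - \frac{k}{3}\right) + 1}{2} = -3 + \frac{\frac{2 k}{3} + 1}{2} = -3 + \frac{1 + \frac{2 k}{3}}{2} = -3 + \left(\frac{1}{2} + \frac{k}{3}\right) = - \frac{5}{2} + \frac{k}{3}$)
$R = - \frac{2796}{2113}$ ($R = \frac{2796}{-2113} = 2796 \left(- \frac{1}{2113}\right) = - \frac{2796}{2113} \approx -1.3232$)
$l{\left(y \right)} = - \frac{109}{42} - y$ ($l{\left(y \right)} = \left(- \frac{5}{2} + \frac{1}{3} \left(- \frac{2}{7}\right)\right) - y = \left(- \frac{5}{2} - \frac{2}{21}\right) - y = - \frac{109}{42} - y$)
$\sqrt{l{\left(J \right)} + R} = \sqrt{\left(- \frac{109}{42} - -3\right) - \frac{2796}{2113}} = \sqrt{\left(- \frac{109}{42} + 3\right) - \frac{2796}{2113}} = \sqrt{\frac{17}{42} - \frac{2796}{2113}} = \sqrt{- \frac{81511}{88746}} = \frac{i \sqrt{7233775206}}{88746}$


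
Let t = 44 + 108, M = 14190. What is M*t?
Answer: 2156880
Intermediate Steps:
t = 152
M*t = 14190*152 = 2156880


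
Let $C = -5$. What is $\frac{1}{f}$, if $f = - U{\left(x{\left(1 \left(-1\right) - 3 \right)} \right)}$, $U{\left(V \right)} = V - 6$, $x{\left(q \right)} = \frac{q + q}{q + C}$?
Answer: $\frac{9}{46} \approx 0.19565$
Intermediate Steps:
$x{\left(q \right)} = \frac{2 q}{-5 + q}$ ($x{\left(q \right)} = \frac{q + q}{q - 5} = \frac{2 q}{-5 + q}$)
$U{\left(V \right)} = -6 + V$
$f = \frac{46}{9}$ ($f = - (-6 + \frac{2 \left(1 \left(-1\right) - 3\right)}{-5 + \left(1 \left(-1\right) - 3\right)}) = - (-6 + \frac{2 \left(-1 - 3\right)}{-5 - 4}) = - (-6 + 2 \left(-4\right) \frac{1}{-5 - 4}) = - (-6 + 2 \left(-4\right) \frac{1}{-9}) = - (-6 + 2 \left(-4\right) \left(- \frac{1}{9}\right)) = - (-6 + \frac{8}{9}) = \left(-1\right) \left(- \frac{46}{9}\right) = \frac{46}{9} \approx 5.1111$)
$\frac{1}{f} = \frac{1}{\frac{46}{9}} = \frac{9}{46}$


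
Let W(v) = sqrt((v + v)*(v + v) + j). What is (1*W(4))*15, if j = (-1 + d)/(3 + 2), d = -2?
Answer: 3*sqrt(1585) ≈ 119.44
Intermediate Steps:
j = -3/5 (j = (-1 - 2)/(3 + 2) = -3/5 ≈ -0.60000)
W(v) = sqrt(-3/5 + 4*v**2) (W(v) = sqrt((v + v)*(v + v) - 3/5) = sqrt((2*v)*(2*v) - 3/5) = sqrt(4*v**2 - 3/5) = sqrt(-3/5 + 4*v**2))
(1*W(4))*15 = (1*(sqrt(-15 + 100*4**2)/5))*15 = (1*(sqrt(-15 + 100*16)/5))*15 = (1*(sqrt(-15 + 1600)/5))*15 = (1*(sqrt(1585)/5))*15 = (sqrt(1585)/5)*15 = 3*sqrt(1585)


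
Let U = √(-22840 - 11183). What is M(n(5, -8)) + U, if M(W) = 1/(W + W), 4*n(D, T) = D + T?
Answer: -⅔ + I*√34023 ≈ -0.66667 + 184.45*I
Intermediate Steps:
n(D, T) = D/4 + T/4 (n(D, T) = (D + T)/4 = D/4 + T/4)
M(W) = 1/(2*W)
U = I*√34023 (U = √(-34023) = I*√34023 ≈ 184.45*I)
M(n(5, -8)) + U = 1/(2*((¼)*5 + (¼)*(-8))) + I*√34023 = 1/(2*(5/4 - 2)) + I*√34023 = 1/(2*(-¾)) + I*√34023 = (½)*(-4/3) + I*√34023 = -⅔ + I*√34023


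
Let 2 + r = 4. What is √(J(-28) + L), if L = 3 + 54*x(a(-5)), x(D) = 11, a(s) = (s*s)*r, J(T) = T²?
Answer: √1381 ≈ 37.162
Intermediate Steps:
r = 2 (r = -2 + 4 = 2)
a(s) = 2*s² (a(s) = (s*s)*2 = s²*2 = 2*s²)
L = 597 (L = 3 + 54*11 = 3 + 594 = 597)
√(J(-28) + L) = √((-28)² + 597) = √(784 + 597) = √1381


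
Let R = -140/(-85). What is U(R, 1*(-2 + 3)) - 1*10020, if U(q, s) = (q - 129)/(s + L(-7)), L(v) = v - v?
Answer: -172505/17 ≈ -10147.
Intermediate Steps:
L(v) = 0
R = 28/17 (R = -140*(-1/85) = 28/17 ≈ 1.6471)
U(q, s) = (-129 + q)/s (U(q, s) = (q - 129)/(s + 0) = (-129 + q)/s)
U(R, 1*(-2 + 3)) - 1*10020 = (-129 + 28/17)/((1*(-2 + 3))) - 1*10020 = -2165/17/(1*1) - 10020 = -2165/17/1 - 10020 = 1*(-2165/17) - 10020 = -2165/17 - 10020 = -172505/17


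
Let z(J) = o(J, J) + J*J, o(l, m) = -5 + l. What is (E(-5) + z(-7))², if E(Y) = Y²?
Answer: 3844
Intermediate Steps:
z(J) = -5 + J + J² (z(J) = (-5 + J) + J*J = (-5 + J) + J² = -5 + J + J²)
(E(-5) + z(-7))² = ((-5)² + (-5 - 7 + (-7)²))² = (25 + (-5 - 7 + 49))² = (25 + 37)² = 62² = 3844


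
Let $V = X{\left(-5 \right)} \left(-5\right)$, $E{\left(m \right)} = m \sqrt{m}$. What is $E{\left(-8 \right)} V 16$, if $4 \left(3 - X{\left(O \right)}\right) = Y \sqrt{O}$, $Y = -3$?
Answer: $- 960 \sqrt{10} + 3840 i \sqrt{2} \approx -3035.8 + 5430.6 i$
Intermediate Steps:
$X{\left(O \right)} = 3 + \frac{3 \sqrt{O}}{4}$ ($X{\left(O \right)} = 3 - \frac{\left(-3\right) \sqrt{O}}{4} = 3 + \frac{3 \sqrt{O}}{4}$)
$E{\left(m \right)} = m^{\frac{3}{2}}$
$V = -15 - \frac{15 i \sqrt{5}}{4}$ ($V = \left(3 + \frac{3 \sqrt{-5}}{4}\right) \left(-5\right) = \left(3 + \frac{3 i \sqrt{5}}{4}\right) \left(-5\right) = -15 - \frac{15 i \sqrt{5}}{4} \approx -15.0 - 8.3853 i$)
$E{\left(-8 \right)} V 16 = \left(-8\right)^{\frac{3}{2}} \left(-15 - \frac{15 i \sqrt{5}}{4}\right) 16 = - 16 i \sqrt{2} \left(-15 - \frac{15 i \sqrt{5}}{4}\right) 16 = - 256 i \sqrt{2} \left(-15 - \frac{15 i \sqrt{5}}{4}\right)$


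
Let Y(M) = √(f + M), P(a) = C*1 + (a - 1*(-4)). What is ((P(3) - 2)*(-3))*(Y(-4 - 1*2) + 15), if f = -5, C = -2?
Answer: -135 - 9*I*√11 ≈ -135.0 - 29.85*I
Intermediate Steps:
P(a) = 2 + a (P(a) = -2*1 + (a - 1*(-4)) = -2 + (a + 4) = -2 + (4 + a) = 2 + a)
Y(M) = √(-5 + M)
((P(3) - 2)*(-3))*(Y(-4 - 1*2) + 15) = (((2 + 3) - 2)*(-3))*(√(-5 + (-4 - 1*2)) + 15) = ((5 - 2)*(-3))*(√(-5 + (-4 - 2)) + 15) = (3*(-3))*(√(-5 - 6) + 15) = -9*(√(-11) + 15) = -9*(I*√11 + 15) = -9*(15 + I*√11) = -135 - 9*I*√11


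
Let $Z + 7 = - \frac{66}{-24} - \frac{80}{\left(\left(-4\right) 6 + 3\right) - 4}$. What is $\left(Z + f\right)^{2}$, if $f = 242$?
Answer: $\frac{23222761}{400} \approx 58057.0$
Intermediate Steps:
$Z = - \frac{21}{20}$ ($Z = -7 - \left(- \frac{11}{4} + \frac{80}{\left(\left(-4\right) 6 + 3\right) - 4}\right) = -7 - \left(- \frac{11}{4} + \frac{80}{\left(-24 + 3\right) - 4}\right) = -7 - \left(- \frac{11}{4} + \frac{80}{-21 - 4}\right) = -7 - \left(- \frac{11}{4} + \frac{80}{-25}\right) = -7 + \left(\frac{11}{4} - - \frac{16}{5}\right) = -7 + \left(\frac{11}{4} + \frac{16}{5}\right) = -7 + \frac{119}{20} = - \frac{21}{20} \approx -1.05$)
$\left(Z + f\right)^{2} = \left(- \frac{21}{20} + 242\right)^{2} = \left(\frac{4819}{20}\right)^{2} = \frac{23222761}{400}$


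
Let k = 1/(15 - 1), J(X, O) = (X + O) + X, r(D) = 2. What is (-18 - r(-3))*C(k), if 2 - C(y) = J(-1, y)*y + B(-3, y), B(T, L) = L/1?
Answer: -2025/49 ≈ -41.327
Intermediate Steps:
B(T, L) = L (B(T, L) = L*1 = L)
J(X, O) = O + 2*X (J(X, O) = (O + X) + X = O + 2*X)
k = 1/14 ≈ 0.071429
C(y) = 2 - y - y*(-2 + y) (C(y) = 2 - ((y + 2*(-1))*y + y) = 2 - ((y - 2)*y + y) = 2 - ((-2 + y)*y + y) = 2 - (y*(-2 + y) + y) = 2 - (y + y*(-2 + y)) = 2 + (-y - y*(-2 + y)) = 2 - y - y*(-2 + y))
(-18 - r(-3))*C(k) = (-18 - 1*2)*(2 + 1/14 - (1/14)²) = (-18 - 2)*(2 + 1/14 - 1*1/196) = -20*(2 + 1/14 - 1/196) = -20*405/196 = -2025/49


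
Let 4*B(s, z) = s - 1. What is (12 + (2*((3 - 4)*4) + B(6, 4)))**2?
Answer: 441/16 ≈ 27.563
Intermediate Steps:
B(s, z) = -1/4 + s/4 (B(s, z) = (s - 1)/4 = (-1 + s)/4 = -1/4 + s/4)
(12 + (2*((3 - 4)*4) + B(6, 4)))**2 = (12 + (2*((3 - 4)*4) + (-1/4 + (1/4)*6)))**2 = (12 + (2*(-1*4) + (-1/4 + 3/2)))**2 = (12 + (2*(-4) + 5/4))**2 = (12 + (-8 + 5/4))**2 = (12 - 27/4)**2 = (21/4)**2 = 441/16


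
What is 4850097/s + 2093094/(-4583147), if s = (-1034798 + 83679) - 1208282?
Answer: -26748536791953/9896852214947 ≈ -2.7027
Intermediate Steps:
s = -2159401 (s = -951119 - 1208282 = -2159401)
4850097/s + 2093094/(-4583147) = 4850097/(-2159401) + 2093094/(-4583147) = 4850097*(-1/2159401) + 2093094*(-1/4583147) = -4850097/2159401 - 2093094/4583147 = -26748536791953/9896852214947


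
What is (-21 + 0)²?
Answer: 441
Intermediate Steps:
(-21 + 0)² = (-21)² = 441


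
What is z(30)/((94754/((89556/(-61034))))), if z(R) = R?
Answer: -671670/1445803909 ≈ -0.00046457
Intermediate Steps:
z(30)/((94754/((89556/(-61034))))) = 30/((94754/((89556/(-61034))))) = 30/((94754/((89556*(-1/61034))))) = 30/((94754/(-44778/30517))) = 30/((94754*(-30517/44778))) = 30/(-1445803909/22389) = 30*(-22389/1445803909) = -671670/1445803909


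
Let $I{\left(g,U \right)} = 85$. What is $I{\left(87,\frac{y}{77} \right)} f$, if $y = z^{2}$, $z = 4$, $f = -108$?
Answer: $-9180$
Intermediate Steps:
$y = 16$ ($y = 4^{2} = 16$)
$I{\left(87,\frac{y}{77} \right)} f = 85 \left(-108\right) = -9180$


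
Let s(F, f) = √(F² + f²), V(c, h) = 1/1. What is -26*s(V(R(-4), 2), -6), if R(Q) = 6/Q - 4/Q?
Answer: -26*√37 ≈ -158.15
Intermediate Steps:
R(Q) = 2/Q
V(c, h) = 1
-26*s(V(R(-4), 2), -6) = -26*√(1² + (-6)²) = -26*√(1 + 36) = -26*√37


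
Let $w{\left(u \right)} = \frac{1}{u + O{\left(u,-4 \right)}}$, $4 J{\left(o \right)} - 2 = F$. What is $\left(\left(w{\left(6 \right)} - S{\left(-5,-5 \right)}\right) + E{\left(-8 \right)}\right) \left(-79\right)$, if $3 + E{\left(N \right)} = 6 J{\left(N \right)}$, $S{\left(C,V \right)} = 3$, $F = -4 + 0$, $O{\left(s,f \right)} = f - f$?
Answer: $\frac{4187}{6} \approx 697.83$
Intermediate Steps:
$O{\left(s,f \right)} = 0$
$F = -4$
$J{\left(o \right)} = - \frac{1}{2}$ ($J{\left(o \right)} = \frac{1}{2} + \frac{1}{4} \left(-4\right) = \frac{1}{2} - 1 = - \frac{1}{2}$)
$w{\left(u \right)} = \frac{1}{u}$ ($w{\left(u \right)} = \frac{1}{u + 0} = \frac{1}{u}$)
$E{\left(N \right)} = -6$ ($E{\left(N \right)} = -3 + 6 \left(- \frac{1}{2}\right) = -3 - 3 = -6$)
$\left(\left(w{\left(6 \right)} - S{\left(-5,-5 \right)}\right) + E{\left(-8 \right)}\right) \left(-79\right) = \left(\left(\frac{1}{6} - 3\right) - 6\right) \left(-79\right) = \left(- \frac{17}{6} - 6\right) \left(-79\right) = \left(- \frac{53}{6}\right) \left(-79\right) = \frac{4187}{6}$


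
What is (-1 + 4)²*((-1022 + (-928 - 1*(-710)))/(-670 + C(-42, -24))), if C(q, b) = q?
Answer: 1395/89 ≈ 15.674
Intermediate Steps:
(-1 + 4)²*((-1022 + (-928 - 1*(-710)))/(-670 + C(-42, -24))) = (-1 + 4)²*((-1022 + (-928 - 1*(-710)))/(-670 - 42)) = 3²*((-1022 + (-928 + 710))/(-712)) = 9*((-1022 - 218)*(-1/712)) = 9*(-1240*(-1/712)) = 9*(155/89) = 1395/89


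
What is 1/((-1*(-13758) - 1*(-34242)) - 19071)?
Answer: 1/28929 ≈ 3.4567e-5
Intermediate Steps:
1/((-1*(-13758) - 1*(-34242)) - 19071) = 1/((13758 + 34242) - 19071) = 1/(48000 - 19071) = 1/28929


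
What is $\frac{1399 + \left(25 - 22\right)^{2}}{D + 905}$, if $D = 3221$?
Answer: $\frac{704}{2063} \approx 0.34125$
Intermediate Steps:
$\frac{1399 + \left(25 - 22\right)^{2}}{D + 905} = \frac{1399 + \left(25 - 22\right)^{2}}{3221 + 905} = \frac{1399 + 3^{2}}{4126} = \left(1399 + 9\right) \frac{1}{4126} = 1408 \cdot \frac{1}{4126} = \frac{704}{2063}$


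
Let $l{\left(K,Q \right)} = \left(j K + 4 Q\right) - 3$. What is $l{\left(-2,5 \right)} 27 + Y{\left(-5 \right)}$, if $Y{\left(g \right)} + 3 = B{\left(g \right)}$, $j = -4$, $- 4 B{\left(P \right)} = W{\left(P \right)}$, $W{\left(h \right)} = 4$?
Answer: $671$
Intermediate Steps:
$B{\left(P \right)} = -1$ ($B{\left(P \right)} = \left(- \frac{1}{4}\right) 4 = -1$)
$Y{\left(g \right)} = -4$ ($Y{\left(g \right)} = -3 - 1 = -4$)
$l{\left(K,Q \right)} = -3 - 4 K + 4 Q$ ($l{\left(K,Q \right)} = \left(- 4 K + 4 Q\right) - 3 = -3 - 4 K + 4 Q$)
$l{\left(-2,5 \right)} 27 + Y{\left(-5 \right)} = \left(-3 - -8 + 4 \cdot 5\right) 27 - 4 = \left(-3 + 8 + 20\right) 27 - 4 = 25 \cdot 27 - 4 = 675 - 4 = 671$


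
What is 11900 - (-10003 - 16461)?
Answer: 38364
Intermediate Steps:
11900 - (-10003 - 16461) = 11900 - 1*(-26464) = 11900 + 26464 = 38364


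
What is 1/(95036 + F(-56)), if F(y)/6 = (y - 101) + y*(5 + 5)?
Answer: 1/90734 ≈ 1.1021e-5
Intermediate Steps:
F(y) = -606 + 66*y (F(y) = 6*((y - 101) + y*(5 + 5)) = 6*((-101 + y) + y*10) = 6*((-101 + y) + 10*y) = 6*(-101 + 11*y) = -606 + 66*y)
1/(95036 + F(-56)) = 1/(95036 + (-606 + 66*(-56))) = 1/(95036 + (-606 - 3696)) = 1/(95036 - 4302) = 1/90734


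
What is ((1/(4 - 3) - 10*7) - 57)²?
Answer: 15876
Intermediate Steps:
((1/(4 - 3) - 10*7) - 57)² = ((1/1 - 70) - 57)² = ((1 - 70) - 57)² = (-69 - 57)² = (-126)² = 15876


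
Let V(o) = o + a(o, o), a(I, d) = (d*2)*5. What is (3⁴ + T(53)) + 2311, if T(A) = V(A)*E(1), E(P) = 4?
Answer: 4724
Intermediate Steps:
a(I, d) = 10*d (a(I, d) = (2*d)*5 = 10*d)
V(o) = 11*o (V(o) = o + 10*o = 11*o)
T(A) = 44*A (T(A) = (11*A)*4 = 44*A)
(3⁴ + T(53)) + 2311 = (3⁴ + 44*53) + 2311 = (81 + 2332) + 2311 = 2413 + 2311 = 4724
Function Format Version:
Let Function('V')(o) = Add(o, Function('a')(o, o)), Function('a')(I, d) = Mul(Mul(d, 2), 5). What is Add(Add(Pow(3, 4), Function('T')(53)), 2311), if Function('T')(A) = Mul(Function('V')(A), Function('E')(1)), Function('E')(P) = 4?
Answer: 4724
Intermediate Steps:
Function('a')(I, d) = Mul(10, d) (Function('a')(I, d) = Mul(Mul(2, d), 5) = Mul(10, d))
Function('V')(o) = Mul(11, o) (Function('V')(o) = Add(o, Mul(10, o)) = Mul(11, o))
Function('T')(A) = Mul(44, A) (Function('T')(A) = Mul(Mul(11, A), 4) = Mul(44, A))
Add(Add(Pow(3, 4), Function('T')(53)), 2311) = Add(Add(Pow(3, 4), Mul(44, 53)), 2311) = Add(Add(81, 2332), 2311) = Add(2413, 2311) = 4724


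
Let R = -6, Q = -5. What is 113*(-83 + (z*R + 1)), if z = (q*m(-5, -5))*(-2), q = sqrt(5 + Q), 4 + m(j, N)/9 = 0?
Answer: -9266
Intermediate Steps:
m(j, N) = -36 (m(j, N) = -36 + 9*0 = -36 + 0 = -36)
q = 0 (q = sqrt(5 - 5) = sqrt(0) = 0)
z = 0 (z = (0*(-36))*(-2) = 0*(-2) = 0)
113*(-83 + (z*R + 1)) = 113*(-83 + (0*(-6) + 1)) = 113*(-83 + (0 + 1)) = 113*(-83 + 1) = 113*(-82) = -9266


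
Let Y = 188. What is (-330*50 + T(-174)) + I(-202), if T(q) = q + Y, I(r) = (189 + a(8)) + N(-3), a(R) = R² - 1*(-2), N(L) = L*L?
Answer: -16222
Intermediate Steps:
N(L) = L²
a(R) = 2 + R² (a(R) = R² + 2 = 2 + R²)
I(r) = 264 (I(r) = (189 + (2 + 8²)) + (-3)² = (189 + (2 + 64)) + 9 = (189 + 66) + 9 = 255 + 9 = 264)
T(q) = 188 + q (T(q) = q + 188 = 188 + q)
(-330*50 + T(-174)) + I(-202) = (-330*50 + (188 - 174)) + 264 = (-16500 + 14) + 264 = -16486 + 264 = -16222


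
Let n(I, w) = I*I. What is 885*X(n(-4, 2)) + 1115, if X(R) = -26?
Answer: -21895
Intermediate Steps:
n(I, w) = I**2
885*X(n(-4, 2)) + 1115 = 885*(-26) + 1115 = -23010 + 1115 = -21895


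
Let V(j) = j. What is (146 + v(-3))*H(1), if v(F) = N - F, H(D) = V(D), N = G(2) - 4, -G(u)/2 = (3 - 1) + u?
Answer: 137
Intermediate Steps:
G(u) = -4 - 2*u (G(u) = -2*((3 - 1) + u) = -2*(2 + u) = -4 - 2*u)
N = -12 (N = (-4 - 2*2) - 4 = (-4 - 4) - 4 = -8 - 4 = -12)
H(D) = D
v(F) = -12 - F
(146 + v(-3))*H(1) = (146 + (-12 - 1*(-3)))*1 = (146 + (-12 + 3))*1 = (146 - 9)*1 = 137*1 = 137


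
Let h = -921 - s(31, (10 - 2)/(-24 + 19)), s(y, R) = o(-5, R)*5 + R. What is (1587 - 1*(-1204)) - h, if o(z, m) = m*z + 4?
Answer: 18852/5 ≈ 3770.4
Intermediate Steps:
o(z, m) = 4 + m*z
s(y, R) = 20 - 24*R (s(y, R) = (4 + R*(-5))*5 + R = (4 - 5*R)*5 + R = (20 - 25*R) + R = 20 - 24*R)
h = -4897/5 (h = -921 - (20 - 24*(10 - 2)/(-24 + 19)) = -921 - (20 - 192/(-5)) = -921 - (20 - 192*(-1)/5) = -921 - (20 - 24*(-8/5)) = -921 - (20 + 192/5) = -921 - 1*292/5 = -921 - 292/5 = -4897/5 ≈ -979.40)
(1587 - 1*(-1204)) - h = (1587 - 1*(-1204)) - 1*(-4897/5) = (1587 + 1204) + 4897/5 = 2791 + 4897/5 = 18852/5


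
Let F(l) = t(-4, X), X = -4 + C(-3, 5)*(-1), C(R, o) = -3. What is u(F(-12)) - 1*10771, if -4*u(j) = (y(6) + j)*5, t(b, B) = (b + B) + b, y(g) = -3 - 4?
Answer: -10751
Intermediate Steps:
y(g) = -7
X = -1 (X = -4 - 3*(-1) = -4 + 3 = -1)
t(b, B) = B + 2*b (t(b, B) = (B + b) + b = B + 2*b)
F(l) = -9 (F(l) = -1 + 2*(-4) = -1 - 8 = -9)
u(j) = 35/4 - 5*j/4 (u(j) = -(-7 + j)*5/4 = -(-35 + 5*j)/4 = 35/4 - 5*j/4)
u(F(-12)) - 1*10771 = (35/4 - 5/4*(-9)) - 1*10771 = (35/4 + 45/4) - 10771 = 20 - 10771 = -10751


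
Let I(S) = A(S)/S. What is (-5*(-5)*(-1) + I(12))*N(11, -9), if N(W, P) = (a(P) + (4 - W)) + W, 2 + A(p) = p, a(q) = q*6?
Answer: 3625/3 ≈ 1208.3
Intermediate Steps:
a(q) = 6*q
A(p) = -2 + p
N(W, P) = 4 + 6*P (N(W, P) = (6*P + (4 - W)) + W = (4 - W + 6*P) + W = 4 + 6*P)
I(S) = (-2 + S)/S
(-5*(-5)*(-1) + I(12))*N(11, -9) = (-5*(-5)*(-1) + (-2 + 12)/12)*(4 + 6*(-9)) = (25*(-1) + (1/12)*10)*(4 - 54) = (-25 + ⅚)*(-50) = -145/6*(-50) = 3625/3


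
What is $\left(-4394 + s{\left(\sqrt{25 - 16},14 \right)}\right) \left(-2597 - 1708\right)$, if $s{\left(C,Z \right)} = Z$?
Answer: $18855900$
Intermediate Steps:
$\left(-4394 + s{\left(\sqrt{25 - 16},14 \right)}\right) \left(-2597 - 1708\right) = \left(-4394 + 14\right) \left(-2597 - 1708\right) = \left(-4380\right) \left(-4305\right) = 18855900$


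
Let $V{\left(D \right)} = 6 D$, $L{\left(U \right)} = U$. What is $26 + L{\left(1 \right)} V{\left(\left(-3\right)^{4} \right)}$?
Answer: $512$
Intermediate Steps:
$26 + L{\left(1 \right)} V{\left(\left(-3\right)^{4} \right)} = 26 + 1 \cdot 6 \left(-3\right)^{4} = 26 + 1 \cdot 6 \cdot 81 = 26 + 1 \cdot 486 = 26 + 486 = 512$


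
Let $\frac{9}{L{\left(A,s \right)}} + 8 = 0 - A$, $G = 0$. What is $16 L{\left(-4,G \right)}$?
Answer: $-36$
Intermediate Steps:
$L{\left(A,s \right)} = \frac{9}{-8 - A}$ ($L{\left(A,s \right)} = \frac{9}{-8 + \left(0 - A\right)} = \frac{9}{-8 - A}$)
$16 L{\left(-4,G \right)} = 16 \left(- \frac{9}{8 - 4}\right) = 16 \left(- \frac{9}{4}\right) = -36$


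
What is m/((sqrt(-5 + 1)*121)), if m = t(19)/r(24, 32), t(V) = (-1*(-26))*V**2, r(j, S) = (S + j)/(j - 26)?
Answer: 4693*I/3388 ≈ 1.3852*I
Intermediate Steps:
r(j, S) = (S + j)/(-26 + j)
t(V) = 26*V**2
m = -4693/14 (m = (26*19**2)/(((32 + 24)/(-26 + 24))) = (26*361)/((56/(-2))) = 9386/((-1/2*56)) = 9386/(-28) = 9386*(-1/28) = -4693/14 ≈ -335.21)
m/((sqrt(-5 + 1)*121)) = -4693*1/(121*sqrt(-5 + 1))/14 = -4693*(-I/242)/14 = -(-4693)*I/3388 = 4693*I/3388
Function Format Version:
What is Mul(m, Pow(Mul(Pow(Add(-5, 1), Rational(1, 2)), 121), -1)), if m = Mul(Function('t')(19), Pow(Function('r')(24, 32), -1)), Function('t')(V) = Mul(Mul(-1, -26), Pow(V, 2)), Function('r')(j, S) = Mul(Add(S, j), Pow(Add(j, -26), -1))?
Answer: Mul(Rational(4693, 3388), I) ≈ Mul(1.3852, I)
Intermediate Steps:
Function('r')(j, S) = Mul(Pow(Add(-26, j), -1), Add(S, j)) (Function('r')(j, S) = Mul(Add(S, j), Pow(Add(-26, j), -1)) = Mul(Pow(Add(-26, j), -1), Add(S, j)))
Function('t')(V) = Mul(26, Pow(V, 2))
m = Rational(-4693, 14) (m = Mul(Mul(26, Pow(19, 2)), Pow(Mul(Pow(Add(-26, 24), -1), Add(32, 24)), -1)) = Mul(Mul(26, 361), Pow(Mul(Pow(-2, -1), 56), -1)) = Mul(9386, Pow(Mul(Rational(-1, 2), 56), -1)) = Mul(9386, Pow(-28, -1)) = Mul(9386, Rational(-1, 28)) = Rational(-4693, 14) ≈ -335.21)
Mul(m, Pow(Mul(Pow(Add(-5, 1), Rational(1, 2)), 121), -1)) = Mul(Rational(-4693, 14), Pow(Mul(Pow(Add(-5, 1), Rational(1, 2)), 121), -1)) = Mul(Rational(-4693, 14), Pow(Mul(Pow(-4, Rational(1, 2)), 121), -1)) = Mul(Rational(-4693, 14), Pow(Mul(Mul(2, I), 121), -1)) = Mul(Rational(-4693, 14), Pow(Mul(242, I), -1)) = Mul(Rational(-4693, 14), Mul(Rational(-1, 242), I)) = Mul(Rational(4693, 3388), I)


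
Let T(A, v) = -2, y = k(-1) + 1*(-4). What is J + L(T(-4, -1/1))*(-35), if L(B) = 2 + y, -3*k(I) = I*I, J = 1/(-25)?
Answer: 6122/75 ≈ 81.627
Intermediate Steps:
J = -1/25 ≈ -0.040000
k(I) = -I**2/3 (k(I) = -I*I/3 = -I**2/3)
y = -13/3 (y = -1/3*(-1)**2 + 1*(-4) = -1/3*1 - 4 = -1/3 - 4 = -13/3 ≈ -4.3333)
L(B) = -7/3 (L(B) = 2 - 13/3 = -7/3)
J + L(T(-4, -1/1))*(-35) = -1/25 - 7/3*(-35) = -1/25 + 245/3 = 6122/75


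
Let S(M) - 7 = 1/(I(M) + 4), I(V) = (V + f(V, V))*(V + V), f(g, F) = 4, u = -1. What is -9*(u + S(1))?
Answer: -765/14 ≈ -54.643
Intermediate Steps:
I(V) = 2*V*(4 + V) (I(V) = (V + 4)*(V + V) = (4 + V)*(2*V) = 2*V*(4 + V))
S(M) = 7 + 1/(4 + 2*M*(4 + M)) (S(M) = 7 + 1/(2*M*(4 + M) + 4) = 7 + 1/(4 + 2*M*(4 + M)))
-9*(u + S(1)) = -9*(-1 + (29 + 14*1*(4 + 1))/(2*(2 + 1*(4 + 1)))) = -9*(-1 + (29 + 14*1*5)/(2*(2 + 1*5))) = -9*(-1 + (29 + 70)/(2*(2 + 5))) = -9*(-1 + (1/2)*99/7) = -9*(-1 + (1/2)*(1/7)*99) = -9*(-1 + 99/14) = -9*85/14 = -765/14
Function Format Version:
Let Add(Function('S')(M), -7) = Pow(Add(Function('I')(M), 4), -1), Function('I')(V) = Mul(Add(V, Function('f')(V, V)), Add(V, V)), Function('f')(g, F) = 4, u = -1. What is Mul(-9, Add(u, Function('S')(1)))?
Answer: Rational(-765, 14) ≈ -54.643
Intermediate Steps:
Function('I')(V) = Mul(2, V, Add(4, V)) (Function('I')(V) = Mul(Add(V, 4), Add(V, V)) = Mul(Add(4, V), Mul(2, V)) = Mul(2, V, Add(4, V)))
Function('S')(M) = Add(7, Pow(Add(4, Mul(2, M, Add(4, M))), -1)) (Function('S')(M) = Add(7, Pow(Add(Mul(2, M, Add(4, M)), 4), -1)) = Add(7, Pow(Add(4, Mul(2, M, Add(4, M))), -1)))
Mul(-9, Add(u, Function('S')(1))) = Mul(-9, Add(-1, Mul(Rational(1, 2), Pow(Add(2, Mul(1, Add(4, 1))), -1), Add(29, Mul(14, 1, Add(4, 1)))))) = Mul(-9, Add(-1, Mul(Rational(1, 2), Pow(Add(2, Mul(1, 5)), -1), Add(29, Mul(14, 1, 5))))) = Mul(-9, Add(-1, Mul(Rational(1, 2), Pow(Add(2, 5), -1), Add(29, 70)))) = Mul(-9, Add(-1, Mul(Rational(1, 2), Pow(7, -1), 99))) = Mul(-9, Add(-1, Mul(Rational(1, 2), Rational(1, 7), 99))) = Mul(-9, Add(-1, Rational(99, 14))) = Mul(-9, Rational(85, 14)) = Rational(-765, 14)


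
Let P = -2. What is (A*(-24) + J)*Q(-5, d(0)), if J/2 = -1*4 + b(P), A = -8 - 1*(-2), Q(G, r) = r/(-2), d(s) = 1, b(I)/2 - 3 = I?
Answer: -70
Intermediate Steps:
b(I) = 6 + 2*I
Q(G, r) = -r/2 (Q(G, r) = r*(-½) = -r/2)
A = -6 (A = -8 + 2 = -6)
J = -4 (J = 2*(-1*4 + (6 + 2*(-2))) = 2*(-4 + (6 - 4)) = 2*(-4 + 2) = 2*(-2) = -4)
(A*(-24) + J)*Q(-5, d(0)) = (-6*(-24) - 4)*(-½*1) = (144 - 4)*(-½) = 140*(-½) = -70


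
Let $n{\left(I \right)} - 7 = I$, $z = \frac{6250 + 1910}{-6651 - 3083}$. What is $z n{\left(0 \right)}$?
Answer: $- \frac{28560}{4867} \approx -5.8681$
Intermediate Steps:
$z = - \frac{4080}{4867}$ ($z = \frac{8160}{-9734} = 8160 \left(- \frac{1}{9734}\right) = - \frac{4080}{4867} \approx -0.8383$)
$n{\left(I \right)} = 7 + I$
$z n{\left(0 \right)} = - \frac{4080 \left(7 + 0\right)}{4867} = \left(- \frac{4080}{4867}\right) 7 = - \frac{28560}{4867}$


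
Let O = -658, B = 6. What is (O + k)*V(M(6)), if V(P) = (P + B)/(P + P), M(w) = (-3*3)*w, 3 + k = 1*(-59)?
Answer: -320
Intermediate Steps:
k = -62 (k = -3 + 1*(-59) = -3 - 59 = -62)
M(w) = -9*w
V(P) = (6 + P)/(2*P) (V(P) = (P + 6)/(P + P) = (6 + P)/((2*P)) = (6 + P)*(1/(2*P)) = (6 + P)/(2*P))
(O + k)*V(M(6)) = (-658 - 62)*((6 - 9*6)/(2*((-9*6)))) = -360*(6 - 54)/(-54) = -360*(-1)*(-48)/54 = -720*4/9 = -320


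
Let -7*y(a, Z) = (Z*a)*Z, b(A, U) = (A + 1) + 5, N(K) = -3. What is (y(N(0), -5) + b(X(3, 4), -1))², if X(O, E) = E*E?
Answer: 52441/49 ≈ 1070.2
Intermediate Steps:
X(O, E) = E²
b(A, U) = 6 + A (b(A, U) = (1 + A) + 5 = 6 + A)
y(a, Z) = -a*Z²/7 (y(a, Z) = -Z*a*Z/7 = -a*Z²/7)
(y(N(0), -5) + b(X(3, 4), -1))² = (-⅐*(-3)*(-5)² + (6 + 4²))² = (-⅐*(-3)*25 + (6 + 16))² = (75/7 + 22)² = (229/7)² = 52441/49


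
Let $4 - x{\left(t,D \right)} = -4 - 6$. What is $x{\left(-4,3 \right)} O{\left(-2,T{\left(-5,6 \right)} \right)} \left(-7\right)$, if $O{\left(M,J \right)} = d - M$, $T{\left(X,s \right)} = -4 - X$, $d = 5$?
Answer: $-686$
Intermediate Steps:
$x{\left(t,D \right)} = 14$ ($x{\left(t,D \right)} = 4 - \left(-4 - 6\right) = 4 - -10 = 4 + 10 = 14$)
$O{\left(M,J \right)} = 5 - M$
$x{\left(-4,3 \right)} O{\left(-2,T{\left(-5,6 \right)} \right)} \left(-7\right) = 14 \left(5 - -2\right) \left(-7\right) = 14 \left(5 + 2\right) \left(-7\right) = 14 \cdot 7 \left(-7\right) = 98 \left(-7\right) = -686$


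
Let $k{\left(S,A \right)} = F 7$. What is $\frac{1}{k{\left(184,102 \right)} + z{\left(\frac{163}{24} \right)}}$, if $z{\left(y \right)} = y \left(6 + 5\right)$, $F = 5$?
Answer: $\frac{24}{2633} \approx 0.0091151$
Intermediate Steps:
$z{\left(y \right)} = 11 y$ ($z{\left(y \right)} = y 11 = 11 y$)
$k{\left(S,A \right)} = 35$ ($k{\left(S,A \right)} = 5 \cdot 7 = 35$)
$\frac{1}{k{\left(184,102 \right)} + z{\left(\frac{163}{24} \right)}} = \frac{1}{35 + 11 \cdot \frac{163}{24}} = \frac{1}{35 + \frac{1793}{24}} = \frac{1}{\frac{2633}{24}} = \frac{24}{2633}$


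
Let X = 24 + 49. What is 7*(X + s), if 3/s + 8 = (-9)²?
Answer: 37324/73 ≈ 511.29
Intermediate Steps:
s = 3/73 (s = 3/(-8 + (-9)²) = 3/(-8 + 81) = 3/73 ≈ 0.041096)
X = 73
7*(X + s) = 7*(73 + 3/73) = 7*(5332/73) = 37324/73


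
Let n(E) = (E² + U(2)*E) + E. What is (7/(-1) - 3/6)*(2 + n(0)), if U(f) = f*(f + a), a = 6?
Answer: -15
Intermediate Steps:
U(f) = f*(6 + f) (U(f) = f*(f + 6) = f*(6 + f))
n(E) = E² + 17*E (n(E) = (E² + (2*(6 + 2))*E) + E = (E² + (2*8)*E) + E = (E² + 16*E) + E = E² + 17*E)
(7/(-1) - 3/6)*(2 + n(0)) = (7/(-1) - 3/6)*(2 + 0*(17 + 0)) = (7*(-1) - 3*⅙)*(2 + 0*17) = (-7 - ½)*(2 + 0) = -15/2*2 = -15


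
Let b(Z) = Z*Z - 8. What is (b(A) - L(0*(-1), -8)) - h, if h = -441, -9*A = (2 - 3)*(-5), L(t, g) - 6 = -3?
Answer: 34855/81 ≈ 430.31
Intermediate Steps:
L(t, g) = 3 (L(t, g) = 6 - 3 = 3)
A = -5/9 (A = -(2 - 3)*(-5)/9 = -(-1)*(-5)/9 = -⅑*5 = -5/9 ≈ -0.55556)
b(Z) = -8 + Z² (b(Z) = Z² - 8 = -8 + Z²)
(b(A) - L(0*(-1), -8)) - h = ((-8 + (-5/9)²) - 1*3) - 1*(-441) = ((-8 + 25/81) - 3) + 441 = (-623/81 - 3) + 441 = -866/81 + 441 = 34855/81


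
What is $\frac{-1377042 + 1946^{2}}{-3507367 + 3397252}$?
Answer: $- \frac{2409874}{110115} \approx -21.885$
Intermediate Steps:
$\frac{-1377042 + 1946^{2}}{-3507367 + 3397252} = \frac{-1377042 + 3786916}{-110115} = 2409874 \left(- \frac{1}{110115}\right) = - \frac{2409874}{110115}$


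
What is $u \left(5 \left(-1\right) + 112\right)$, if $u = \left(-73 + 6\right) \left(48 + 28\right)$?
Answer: $-544844$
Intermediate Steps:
$u = -5092$ ($u = \left(-67\right) 76 = -5092$)
$u \left(5 \left(-1\right) + 112\right) = - 5092 \left(5 \left(-1\right) + 112\right) = - 5092 \left(-5 + 112\right) = \left(-5092\right) 107 = -544844$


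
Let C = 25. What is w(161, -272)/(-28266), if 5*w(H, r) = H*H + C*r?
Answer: -19121/141330 ≈ -0.13529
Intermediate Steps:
w(H, r) = 5*r + H**2/5 (w(H, r) = (H*H + 25*r)/5 = (H**2 + 25*r)/5 = 5*r + H**2/5)
w(161, -272)/(-28266) = (5*(-272) + (1/5)*161**2)/(-28266) = (-1360 + (1/5)*25921)*(-1/28266) = (-1360 + 25921/5)*(-1/28266) = (19121/5)*(-1/28266) = -19121/141330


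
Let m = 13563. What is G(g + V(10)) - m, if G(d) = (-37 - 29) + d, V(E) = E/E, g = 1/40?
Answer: -545119/40 ≈ -13628.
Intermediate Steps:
g = 1/40 ≈ 0.025000
V(E) = 1
G(d) = -66 + d
G(g + V(10)) - m = (-66 + (1/40 + 1)) - 1*13563 = (-66 + 41/40) - 13563 = -2599/40 - 13563 = -545119/40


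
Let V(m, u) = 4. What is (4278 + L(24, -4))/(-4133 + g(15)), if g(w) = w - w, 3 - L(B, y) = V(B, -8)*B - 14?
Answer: -4199/4133 ≈ -1.0160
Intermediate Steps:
L(B, y) = 17 - 4*B (L(B, y) = 3 - (4*B - 14) = 3 - (-14 + 4*B) = 3 + (14 - 4*B) = 17 - 4*B)
g(w) = 0
(4278 + L(24, -4))/(-4133 + g(15)) = (4278 + (17 - 4*24))/(-4133 + 0) = (4278 + (17 - 96))/(-4133) = (4278 - 79)*(-1/4133) = 4199*(-1/4133) = -4199/4133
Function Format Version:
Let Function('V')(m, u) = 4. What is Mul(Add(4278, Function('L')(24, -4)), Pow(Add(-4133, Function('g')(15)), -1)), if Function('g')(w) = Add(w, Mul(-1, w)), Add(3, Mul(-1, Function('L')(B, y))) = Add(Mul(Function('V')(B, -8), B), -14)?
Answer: Rational(-4199, 4133) ≈ -1.0160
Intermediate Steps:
Function('L')(B, y) = Add(17, Mul(-4, B)) (Function('L')(B, y) = Add(3, Mul(-1, Add(Mul(4, B), -14))) = Add(3, Mul(-1, Add(-14, Mul(4, B)))) = Add(3, Add(14, Mul(-4, B))) = Add(17, Mul(-4, B)))
Function('g')(w) = 0
Mul(Add(4278, Function('L')(24, -4)), Pow(Add(-4133, Function('g')(15)), -1)) = Mul(Add(4278, Add(17, Mul(-4, 24))), Pow(Add(-4133, 0), -1)) = Mul(Add(4278, Add(17, -96)), Pow(-4133, -1)) = Mul(Add(4278, -79), Rational(-1, 4133)) = Mul(4199, Rational(-1, 4133)) = Rational(-4199, 4133)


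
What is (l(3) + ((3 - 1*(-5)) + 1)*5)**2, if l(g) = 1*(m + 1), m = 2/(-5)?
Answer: 51984/25 ≈ 2079.4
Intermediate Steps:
m = -2/5 (m = 2*(-1/5) = -2/5 ≈ -0.40000)
l(g) = 3/5 (l(g) = 1*(-2/5 + 1) = 1*(3/5) = 3/5)
(l(3) + ((3 - 1*(-5)) + 1)*5)**2 = (3/5 + ((3 - 1*(-5)) + 1)*5)**2 = (3/5 + ((3 + 5) + 1)*5)**2 = (3/5 + (8 + 1)*5)**2 = (3/5 + 9*5)**2 = (3/5 + 45)**2 = (228/5)**2 = 51984/25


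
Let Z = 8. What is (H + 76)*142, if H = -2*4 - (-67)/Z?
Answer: 43381/4 ≈ 10845.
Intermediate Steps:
H = 3/8 (H = -2*4 - (-67)/8 = -8 - (-67)/8 = -8 - 1*(-67/8) = -8 + 67/8 = 3/8 ≈ 0.37500)
(H + 76)*142 = (3/8 + 76)*142 = (611/8)*142 = 43381/4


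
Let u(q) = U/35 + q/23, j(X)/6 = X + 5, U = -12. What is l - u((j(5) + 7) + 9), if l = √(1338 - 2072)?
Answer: -2384/805 + I*√734 ≈ -2.9615 + 27.092*I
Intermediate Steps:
j(X) = 30 + 6*X (j(X) = 6*(X + 5) = 6*(5 + X) = 30 + 6*X)
u(q) = -12/35 + q/23
l = I*√734 (l = √(-734) = I*√734 ≈ 27.092*I)
l - u((j(5) + 7) + 9) = I*√734 - (-12/35 + (((30 + 6*5) + 7) + 9)/23) = I*√734 - (-12/35 + (((30 + 30) + 7) + 9)/23) = I*√734 - (-12/35 + ((60 + 7) + 9)/23) = I*√734 - (-12/35 + (67 + 9)/23) = I*√734 - (-12/35 + (1/23)*76) = I*√734 - (-12/35 + 76/23) = I*√734 - 1*2384/805 = I*√734 - 2384/805 = -2384/805 + I*√734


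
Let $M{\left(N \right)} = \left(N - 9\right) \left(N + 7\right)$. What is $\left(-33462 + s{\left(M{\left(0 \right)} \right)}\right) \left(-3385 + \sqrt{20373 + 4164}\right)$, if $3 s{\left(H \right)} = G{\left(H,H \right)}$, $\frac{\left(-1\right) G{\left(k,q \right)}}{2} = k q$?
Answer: $122225580 - 36108 \sqrt{24537} \approx 1.1657 \cdot 10^{8}$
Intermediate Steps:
$M{\left(N \right)} = \left(-9 + N\right) \left(7 + N\right)$
$G{\left(k,q \right)} = - 2 k q$
$s{\left(H \right)} = - \frac{2 H^{2}}{3}$ ($s{\left(H \right)} = \frac{\left(-2\right) H H}{3} = \frac{\left(-2\right) H^{2}}{3} = - \frac{2 H^{2}}{3}$)
$\left(-33462 + s{\left(M{\left(0 \right)} \right)}\right) \left(-3385 + \sqrt{20373 + 4164}\right) = \left(-33462 - \frac{2 \left(-63 + 0^{2} - 0\right)^{2}}{3}\right) \left(-3385 + \sqrt{20373 + 4164}\right) = \left(-33462 - \frac{2 \left(-63 + 0 + 0\right)^{2}}{3}\right) \left(-3385 + \sqrt{24537}\right) = \left(-33462 - \frac{2 \left(-63\right)^{2}}{3}\right) \left(-3385 + \sqrt{24537}\right) = \left(-33462 - 2646\right) \left(-3385 + \sqrt{24537}\right) = - 36108 \left(-3385 + \sqrt{24537}\right) = 122225580 - 36108 \sqrt{24537}$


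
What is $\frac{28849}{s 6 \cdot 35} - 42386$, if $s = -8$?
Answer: $- \frac{71237329}{1680} \approx -42403.0$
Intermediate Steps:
$\frac{28849}{s 6 \cdot 35} - 42386 = \frac{28849}{\left(-8\right) 6 \cdot 35} - 42386 = \frac{28849}{\left(-48\right) 35} - 42386 = \frac{28849}{-1680} - 42386 = 28849 \left(- \frac{1}{1680}\right) - 42386 = - \frac{28849}{1680} - 42386 = - \frac{71237329}{1680}$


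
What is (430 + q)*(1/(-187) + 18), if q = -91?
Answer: 1140735/187 ≈ 6100.2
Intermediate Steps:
(430 + q)*(1/(-187) + 18) = (430 - 91)*(1/(-187) + 18) = 339*(-1/187 + 18) = 339*(3365/187) = 1140735/187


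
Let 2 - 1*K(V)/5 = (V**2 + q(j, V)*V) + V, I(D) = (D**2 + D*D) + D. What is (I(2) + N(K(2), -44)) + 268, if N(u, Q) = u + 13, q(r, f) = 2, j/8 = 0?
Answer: 251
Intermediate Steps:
j = 0 (j = 8*0 = 0)
I(D) = D + 2*D**2 (I(D) = (D**2 + D**2) + D = 2*D**2 + D = D + 2*D**2)
K(V) = 10 - 15*V - 5*V**2 (K(V) = 10 - 5*((V**2 + 2*V) + V) = 10 - 5*(V**2 + 3*V) = 10 + (-15*V - 5*V**2) = 10 - 15*V - 5*V**2)
N(u, Q) = 13 + u
(I(2) + N(K(2), -44)) + 268 = (2*(1 + 2*2) + (13 + (10 - 15*2 - 5*2**2))) + 268 = (2*(1 + 4) + (13 + (10 - 30 - 5*4))) + 268 = (2*5 + (13 + (10 - 30 - 20))) + 268 = (10 + (13 - 40)) + 268 = (10 - 27) + 268 = -17 + 268 = 251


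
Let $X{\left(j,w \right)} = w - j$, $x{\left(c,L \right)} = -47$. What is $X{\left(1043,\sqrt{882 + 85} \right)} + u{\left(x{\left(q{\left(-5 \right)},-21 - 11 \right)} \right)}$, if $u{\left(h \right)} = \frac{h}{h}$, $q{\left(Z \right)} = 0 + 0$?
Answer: $-1042 + \sqrt{967} \approx -1010.9$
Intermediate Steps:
$q{\left(Z \right)} = 0$
$u{\left(h \right)} = 1$
$X{\left(1043,\sqrt{882 + 85} \right)} + u{\left(x{\left(q{\left(-5 \right)},-21 - 11 \right)} \right)} = \left(\sqrt{882 + 85} - 1043\right) + 1 = \left(\sqrt{967} - 1043\right) + 1 = \left(-1043 + \sqrt{967}\right) + 1 = -1042 + \sqrt{967}$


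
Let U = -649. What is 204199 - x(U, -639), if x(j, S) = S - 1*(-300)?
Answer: 204538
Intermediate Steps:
x(j, S) = 300 + S (x(j, S) = S + 300 = 300 + S)
204199 - x(U, -639) = 204199 - (300 - 639) = 204199 - 1*(-339) = 204199 + 339 = 204538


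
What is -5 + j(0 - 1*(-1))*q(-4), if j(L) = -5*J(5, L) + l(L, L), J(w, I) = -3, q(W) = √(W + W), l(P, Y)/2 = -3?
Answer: -5 + 18*I*√2 ≈ -5.0 + 25.456*I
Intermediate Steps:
l(P, Y) = -6 (l(P, Y) = 2*(-3) = -6)
q(W) = √2*√W (q(W) = √(2*W) = √2*√W)
j(L) = 9 (j(L) = -5*(-3) - 6 = 15 - 6 = 9)
-5 + j(0 - 1*(-1))*q(-4) = -5 + 9*(√2*√(-4)) = -5 + 9*(√2*(2*I)) = -5 + 9*(2*I*√2) = -5 + 18*I*√2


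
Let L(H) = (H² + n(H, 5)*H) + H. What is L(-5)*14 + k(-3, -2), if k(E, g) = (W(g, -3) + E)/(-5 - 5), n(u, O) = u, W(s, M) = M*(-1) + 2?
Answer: 3149/5 ≈ 629.80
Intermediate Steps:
W(s, M) = 2 - M (W(s, M) = -M + 2 = 2 - M)
k(E, g) = -½ - E/10 (k(E, g) = ((2 - 1*(-3)) + E)/(-5 - 5) = ((2 + 3) + E)/(-10) = (5 + E)*(-⅒) = -½ - E/10)
L(H) = H + 2*H² (L(H) = (H² + H*H) + H = (H² + H²) + H = 2*H² + H = H + 2*H²)
L(-5)*14 + k(-3, -2) = -5*(1 + 2*(-5))*14 + (-½ - ⅒*(-3)) = -5*(1 - 10)*14 + (-½ + 3/10) = -5*(-9)*14 - ⅕ = 45*14 - ⅕ = 630 - ⅕ = 3149/5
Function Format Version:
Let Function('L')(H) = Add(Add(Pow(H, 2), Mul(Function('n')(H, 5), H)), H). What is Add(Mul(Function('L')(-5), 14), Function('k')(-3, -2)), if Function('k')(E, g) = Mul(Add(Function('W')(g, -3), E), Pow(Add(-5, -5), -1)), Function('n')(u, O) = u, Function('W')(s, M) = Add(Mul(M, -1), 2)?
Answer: Rational(3149, 5) ≈ 629.80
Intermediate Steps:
Function('W')(s, M) = Add(2, Mul(-1, M)) (Function('W')(s, M) = Add(Mul(-1, M), 2) = Add(2, Mul(-1, M)))
Function('k')(E, g) = Add(Rational(-1, 2), Mul(Rational(-1, 10), E)) (Function('k')(E, g) = Mul(Add(Add(2, Mul(-1, -3)), E), Pow(Add(-5, -5), -1)) = Mul(Add(Add(2, 3), E), Pow(-10, -1)) = Mul(Add(5, E), Rational(-1, 10)) = Add(Rational(-1, 2), Mul(Rational(-1, 10), E)))
Function('L')(H) = Add(H, Mul(2, Pow(H, 2))) (Function('L')(H) = Add(Add(Pow(H, 2), Mul(H, H)), H) = Add(Add(Pow(H, 2), Pow(H, 2)), H) = Add(Mul(2, Pow(H, 2)), H) = Add(H, Mul(2, Pow(H, 2))))
Add(Mul(Function('L')(-5), 14), Function('k')(-3, -2)) = Add(Mul(Mul(-5, Add(1, Mul(2, -5))), 14), Add(Rational(-1, 2), Mul(Rational(-1, 10), -3))) = Add(Mul(Mul(-5, Add(1, -10)), 14), Add(Rational(-1, 2), Rational(3, 10))) = Add(Mul(Mul(-5, -9), 14), Rational(-1, 5)) = Add(Mul(45, 14), Rational(-1, 5)) = Add(630, Rational(-1, 5)) = Rational(3149, 5)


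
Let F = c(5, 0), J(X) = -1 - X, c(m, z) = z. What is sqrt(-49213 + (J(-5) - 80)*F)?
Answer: I*sqrt(49213) ≈ 221.84*I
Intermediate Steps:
F = 0
sqrt(-49213 + (J(-5) - 80)*F) = sqrt(-49213 + ((-1 - 1*(-5)) - 80)*0) = sqrt(-49213 + ((-1 + 5) - 80)*0) = sqrt(-49213 + (4 - 80)*0) = sqrt(-49213 - 76*0) = sqrt(-49213 + 0) = sqrt(-49213) = I*sqrt(49213)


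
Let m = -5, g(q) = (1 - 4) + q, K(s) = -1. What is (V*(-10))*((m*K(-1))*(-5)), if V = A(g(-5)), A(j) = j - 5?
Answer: -3250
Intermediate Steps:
g(q) = -3 + q
A(j) = -5 + j
V = -13 (V = -5 + (-3 - 5) = -5 - 8 = -13)
(V*(-10))*((m*K(-1))*(-5)) = (-13*(-10))*(-5*(-1)*(-5)) = 130*(5*(-5)) = 130*(-25) = -3250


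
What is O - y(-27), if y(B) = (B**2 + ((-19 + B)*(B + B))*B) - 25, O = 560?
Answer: 66924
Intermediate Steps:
y(B) = -25 + B**2 + 2*B**2*(-19 + B) (y(B) = (B**2 + ((-19 + B)*(2*B))*B) - 25 = (B**2 + (2*B*(-19 + B))*B) - 25 = (B**2 + 2*B**2*(-19 + B)) - 25 = -25 + B**2 + 2*B**2*(-19 + B))
O - y(-27) = 560 - (-25 - 37*(-27)**2 + 2*(-27)**3) = 560 - (-25 - 37*729 + 2*(-19683)) = 560 - (-25 - 26973 - 39366) = 560 - 1*(-66364) = 560 + 66364 = 66924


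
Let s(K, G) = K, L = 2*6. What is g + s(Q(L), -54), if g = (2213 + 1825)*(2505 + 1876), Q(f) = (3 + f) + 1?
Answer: 17690494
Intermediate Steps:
L = 12
Q(f) = 4 + f
g = 17690478 (g = 4038*4381 = 17690478)
g + s(Q(L), -54) = 17690478 + (4 + 12) = 17690478 + 16 = 17690494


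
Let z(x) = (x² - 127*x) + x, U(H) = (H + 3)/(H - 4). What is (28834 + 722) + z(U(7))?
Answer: 262324/9 ≈ 29147.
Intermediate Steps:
U(H) = (3 + H)/(-4 + H)
z(x) = x² - 126*x
(28834 + 722) + z(U(7)) = (28834 + 722) + ((3 + 7)/(-4 + 7))*(-126 + (3 + 7)/(-4 + 7)) = 29556 + (10/3)*(-126 + 10/3) = 29556 + ((⅓)*10)*(-126 + (⅓)*10) = 29556 + 10*(-126 + 10/3)/3 = 29556 + (10/3)*(-368/3) = 29556 - 3680/9 = 262324/9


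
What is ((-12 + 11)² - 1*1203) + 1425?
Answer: 223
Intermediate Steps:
((-12 + 11)² - 1*1203) + 1425 = ((-1)² - 1203) + 1425 = (1 - 1203) + 1425 = -1202 + 1425 = 223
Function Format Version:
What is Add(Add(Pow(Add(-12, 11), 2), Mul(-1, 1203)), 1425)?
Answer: 223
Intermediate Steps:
Add(Add(Pow(Add(-12, 11), 2), Mul(-1, 1203)), 1425) = Add(Add(Pow(-1, 2), -1203), 1425) = Add(Add(1, -1203), 1425) = Add(-1202, 1425) = 223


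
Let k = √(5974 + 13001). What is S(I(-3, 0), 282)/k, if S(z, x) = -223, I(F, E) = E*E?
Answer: -223*√759/3795 ≈ -1.6189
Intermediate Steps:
I(F, E) = E²
k = 5*√759 (k = √18975 = 5*√759 ≈ 137.75)
S(I(-3, 0), 282)/k = -223*√759/3795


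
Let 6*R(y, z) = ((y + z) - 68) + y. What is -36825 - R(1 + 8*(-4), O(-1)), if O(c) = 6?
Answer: -110413/3 ≈ -36804.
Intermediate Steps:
R(y, z) = -34/3 + y/3 + z/6 (R(y, z) = (((y + z) - 68) + y)/6 = ((-68 + y + z) + y)/6 = (-68 + z + 2*y)/6 = -34/3 + y/3 + z/6)
-36825 - R(1 + 8*(-4), O(-1)) = -36825 - (-34/3 + (1 + 8*(-4))/3 + (1/6)*6) = -36825 - (-34/3 + (1 - 32)/3 + 1) = -36825 - (-34/3 + (1/3)*(-31) + 1) = -36825 - (-34/3 - 31/3 + 1) = -36825 - 1*(-62/3) = -36825 + 62/3 = -110413/3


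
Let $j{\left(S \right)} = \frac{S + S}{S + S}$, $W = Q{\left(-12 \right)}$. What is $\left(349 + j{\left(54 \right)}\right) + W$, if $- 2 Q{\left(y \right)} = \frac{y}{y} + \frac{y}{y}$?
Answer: $349$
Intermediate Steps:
$Q{\left(y \right)} = -1$ ($Q{\left(y \right)} = - \frac{\frac{y}{y} + \frac{y}{y}}{2} = - \frac{1 + 1}{2} = \left(- \frac{1}{2}\right) 2 = -1$)
$W = -1$
$j{\left(S \right)} = 1$ ($j{\left(S \right)} = \frac{2 S}{2 S} = 2 S \frac{1}{2 S} = 1$)
$\left(349 + j{\left(54 \right)}\right) + W = \left(349 + 1\right) - 1 = 350 - 1 = 349$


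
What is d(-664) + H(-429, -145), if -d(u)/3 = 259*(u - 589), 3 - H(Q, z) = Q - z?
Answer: 973868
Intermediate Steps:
H(Q, z) = 3 + z - Q (H(Q, z) = 3 - (Q - z) = 3 + (z - Q) = 3 + z - Q)
d(u) = 457653 - 777*u (d(u) = -777*(u - 589) = -777*(-589 + u) = -3*(-152551 + 259*u) = 457653 - 777*u)
d(-664) + H(-429, -145) = (457653 - 777*(-664)) + (3 - 145 - 1*(-429)) = (457653 + 515928) + (3 - 145 + 429) = 973581 + 287 = 973868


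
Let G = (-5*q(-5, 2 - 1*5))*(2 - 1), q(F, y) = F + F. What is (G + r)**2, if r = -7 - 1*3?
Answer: 1600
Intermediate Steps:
q(F, y) = 2*F
r = -10 (r = -7 - 3 = -10)
G = 50 (G = (-10*(-5))*(2 - 1) = -5*(-10)*1 = 50*1 = 50)
(G + r)**2 = (50 - 10)**2 = 40**2 = 1600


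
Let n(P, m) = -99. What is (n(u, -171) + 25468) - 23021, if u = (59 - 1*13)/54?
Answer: 2348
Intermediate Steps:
u = 23/27 (u = (59 - 13)*(1/54) = 46*(1/54) = 23/27 ≈ 0.85185)
(n(u, -171) + 25468) - 23021 = (-99 + 25468) - 23021 = 25369 - 23021 = 2348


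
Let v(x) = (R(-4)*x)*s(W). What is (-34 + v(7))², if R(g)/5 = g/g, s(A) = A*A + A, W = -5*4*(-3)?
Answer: 16400900356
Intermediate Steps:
W = 60 (W = -20*(-3) = 60)
s(A) = A + A² (s(A) = A² + A = A + A²)
R(g) = 5 (R(g) = 5*(g/g) = 5*1 = 5)
v(x) = 18300*x (v(x) = (5*x)*(60*(1 + 60)) = (5*x)*(60*61) = (5*x)*3660 = 18300*x)
(-34 + v(7))² = (-34 + 18300*7)² = (-34 + 128100)² = 128066² = 16400900356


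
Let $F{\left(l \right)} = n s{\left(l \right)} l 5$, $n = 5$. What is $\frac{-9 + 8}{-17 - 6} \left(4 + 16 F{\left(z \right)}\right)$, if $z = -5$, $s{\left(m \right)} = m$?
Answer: $\frac{10004}{23} \approx 434.96$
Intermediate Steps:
$F{\left(l \right)} = 25 l^{2}$ ($F{\left(l \right)} = 5 l l 5 = 5 l 5 l = 25 l^{2}$)
$\frac{-9 + 8}{-17 - 6} \left(4 + 16 F{\left(z \right)}\right) = \frac{-9 + 8}{-17 - 6} \left(4 + 16 \cdot 25 \left(-5\right)^{2}\right) = - \frac{1}{-23} \left(4 + 16 \cdot 25 \cdot 25\right) = \left(-1\right) \left(- \frac{1}{23}\right) \left(4 + 16 \cdot 625\right) = \frac{4 + 10000}{23} = \frac{1}{23} \cdot 10004 = \frac{10004}{23}$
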